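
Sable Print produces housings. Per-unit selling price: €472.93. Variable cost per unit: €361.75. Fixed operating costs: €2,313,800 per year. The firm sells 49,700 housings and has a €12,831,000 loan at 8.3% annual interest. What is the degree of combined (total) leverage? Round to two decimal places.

2.57

Contribution at this volume is 49,700 × €111.18 = €5,525,646.00.
EBIT = €5,525,646.00 − €2,313,800 = €3,211,846.00. Interest = €1,064,973.00, so EBIT − I = €2,146,873.00.
Degree of total leverage = total CM / (EBIT − interest) = €5,525,646.00 / €2,146,873.00 = 2.5738.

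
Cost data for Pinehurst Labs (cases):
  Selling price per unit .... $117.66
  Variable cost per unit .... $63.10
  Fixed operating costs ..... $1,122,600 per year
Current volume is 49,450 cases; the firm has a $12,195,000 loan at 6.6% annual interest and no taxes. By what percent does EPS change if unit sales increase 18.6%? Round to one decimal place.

Total contribution margin = 49,450 × $54.56 = $2,697,992.00.
Operating income = contribution − fixed costs = $2,697,992.00 − $1,122,600 = $1,575,392.00.
Interest = $804,870.00, so EBIT − I = $770,522.00.
Degree of combined leverage = contribution ÷ (EBIT − I) = $2,697,992.00 ÷ $770,522.00 = 3.5015.
%ΔEPS = DCL × %ΔSales = 3.5015 × +18.6% = +65.1%.

+65.1%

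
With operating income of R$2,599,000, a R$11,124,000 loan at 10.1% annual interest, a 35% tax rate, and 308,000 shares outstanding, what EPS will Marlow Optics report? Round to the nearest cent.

R$3.11

Interest = R$1,123,524.00, so EBT = R$2,599,000 − R$1,123,524.00 = R$1,475,476.00.
Net income = R$1,475,476.00 × (1 − 0.35) = R$959,059.40.
Per share: R$959,059.40 / 308,000 shares = R$3.11.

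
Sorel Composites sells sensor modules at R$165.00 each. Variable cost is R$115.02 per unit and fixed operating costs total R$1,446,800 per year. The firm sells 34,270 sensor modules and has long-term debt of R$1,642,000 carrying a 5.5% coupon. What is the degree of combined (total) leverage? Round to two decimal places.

9.75

Total contribution margin = 34,270 × R$49.98 = R$1,712,814.60.
Operating income = contribution − fixed costs = R$1,712,814.60 − R$1,446,800 = R$266,014.60. Interest = R$90,310.00, so EBIT − I = R$175,704.60.
Degree of total leverage = total CM / (EBIT − interest) = R$1,712,814.60 / R$175,704.60 = 9.7483.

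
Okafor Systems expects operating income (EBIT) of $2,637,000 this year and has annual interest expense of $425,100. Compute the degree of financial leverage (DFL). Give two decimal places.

1.19

Annual interest charges come to $425,100.00.
DFL = EBIT ÷ (EBIT − I) = $2,637,000 ÷ ($2,637,000 − $425,100.00) = $2,637,000 ÷ $2,211,900.00 = 1.1922.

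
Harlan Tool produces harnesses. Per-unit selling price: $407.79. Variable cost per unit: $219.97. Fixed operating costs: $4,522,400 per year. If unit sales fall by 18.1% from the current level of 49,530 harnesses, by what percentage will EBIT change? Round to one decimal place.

-35.2%

Contribution at this volume is 49,530 × $187.82 = $9,302,724.60.
Subtracting fixed costs: EBIT = $9,302,724.60 − $4,522,400 = $4,780,324.60.
Degree of operating leverage = $9,302,724.60 / $4,780,324.60 = 1.9460.
So EBIT moves 1.9460 × (-18.1%) = -35.2%.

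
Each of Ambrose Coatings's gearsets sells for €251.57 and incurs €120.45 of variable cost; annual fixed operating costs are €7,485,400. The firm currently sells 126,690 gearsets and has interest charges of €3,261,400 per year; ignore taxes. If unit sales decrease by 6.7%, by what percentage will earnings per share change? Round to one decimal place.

-19.0%

Total contribution margin = 126,690 × €131.12 = €16,611,592.80.
Subtracting fixed costs: EBIT = €16,611,592.80 − €7,485,400 = €9,126,192.80.
Interest = €3,261,400.00, so EBIT − I = €5,864,792.80.
Degree of combined leverage = contribution ÷ (EBIT − I) = €16,611,592.80 ÷ €5,864,792.80 = 2.8324.
EPS therefore changes by 2.8324 × (-6.7%) = -19.0%.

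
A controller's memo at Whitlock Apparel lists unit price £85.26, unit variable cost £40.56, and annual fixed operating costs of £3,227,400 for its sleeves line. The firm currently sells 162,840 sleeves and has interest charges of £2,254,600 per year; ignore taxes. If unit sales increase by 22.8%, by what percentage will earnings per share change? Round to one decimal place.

Total contribution margin = 162,840 × £44.70 = £7,278,948.00.
EBIT = £7,278,948.00 − £3,227,400 = £4,051,548.00.
After interest of £2,254,600.00, pre-tax earnings = £1,796,948.00.
DCL = total CM / (EBIT − I) = £7,278,948.00 / £1,796,948.00 = 4.0507.
EPS therefore changes by 4.0507 × (+22.8%) = +92.4%.

+92.4%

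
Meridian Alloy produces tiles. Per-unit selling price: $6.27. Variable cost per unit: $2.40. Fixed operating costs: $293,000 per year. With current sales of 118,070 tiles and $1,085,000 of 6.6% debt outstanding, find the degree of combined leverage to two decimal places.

4.95

At 118,070 units, contribution = 118,070 × $3.87 = $456,930.90.
Subtracting fixed costs: EBIT = $456,930.90 − $293,000 = $163,930.90. Interest = $71,610.00.
DOL = $456,930.90 ÷ $163,930.90 = 2.7873; DFL = $163,930.90 ÷ $92,320.90 = 1.7757.
DCL = DOL × DFL = 2.7873 × 1.7757 = 4.9494.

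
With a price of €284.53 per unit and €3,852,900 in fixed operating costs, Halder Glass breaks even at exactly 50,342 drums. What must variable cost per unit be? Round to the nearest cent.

€208.00

Contribution per unit must be FC / Q = €3,852,900 / 50,342 = €76.5345.
Hence VC = price − CM = €284.53 − €76.5345 = €208.00.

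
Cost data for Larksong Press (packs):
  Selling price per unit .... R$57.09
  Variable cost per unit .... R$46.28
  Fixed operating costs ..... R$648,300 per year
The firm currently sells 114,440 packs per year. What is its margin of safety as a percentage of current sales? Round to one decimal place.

47.6%

Unit CM = price − variable cost = R$57.09 − R$46.28 = R$10.81. Break-even units = R$648,300 ÷ R$10.81 = 59,972.25; break-even revenue = 59,972.25 × R$57.09 = R$3,423,815.63.
Actual sales revenue = 114,440 × R$57.09 = R$6,533,379.60.
Margin of safety = (R$6,533,379.60 − R$3,423,815.63) ÷ R$6,533,379.60 = 47.6%.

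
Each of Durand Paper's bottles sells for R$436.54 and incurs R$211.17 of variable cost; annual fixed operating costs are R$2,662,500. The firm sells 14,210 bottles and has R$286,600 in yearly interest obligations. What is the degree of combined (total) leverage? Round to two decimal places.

12.64

At 14,210 units, contribution = 14,210 × R$225.37 = R$3,202,507.70.
Operating income = contribution − fixed costs = R$3,202,507.70 − R$2,662,500 = R$540,007.70. Interest = R$286,600.00.
DOL = R$3,202,507.70 ÷ R$540,007.70 = 5.9305; DFL = R$540,007.70 ÷ R$253,407.70 = 2.1310.
Combined leverage = 5.9305 × 2.1310 = 12.6379.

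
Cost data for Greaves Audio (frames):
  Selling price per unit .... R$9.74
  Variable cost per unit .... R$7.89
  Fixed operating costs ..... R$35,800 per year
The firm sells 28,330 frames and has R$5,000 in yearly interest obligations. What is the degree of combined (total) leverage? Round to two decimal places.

Total contribution margin = 28,330 × R$1.85 = R$52,410.50.
Operating income = contribution − fixed costs = R$52,410.50 − R$35,800 = R$16,610.50. Interest = R$5,000.00.
DOL = R$52,410.50 ÷ R$16,610.50 = 3.1553; DFL = R$16,610.50 ÷ R$11,610.50 = 1.4306.
DCL = DOL × DFL = 3.1553 × 1.4306 = 4.5140.

4.51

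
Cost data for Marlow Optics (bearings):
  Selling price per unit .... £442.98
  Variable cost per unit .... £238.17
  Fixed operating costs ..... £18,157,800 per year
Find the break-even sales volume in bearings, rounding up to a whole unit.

88,657 bearings

Contribution margin per unit = £442.98 − £238.17 = £204.81.
Break-even volume = fixed costs ÷ CM per unit = £18,157,800 ÷ £204.81 = 88,656.80, so 88,657 bearings.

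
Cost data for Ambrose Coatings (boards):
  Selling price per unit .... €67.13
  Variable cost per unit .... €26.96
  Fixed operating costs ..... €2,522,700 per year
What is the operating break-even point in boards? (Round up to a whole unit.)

62,801 boards

Each unit contributes €67.13 − €26.96 = €40.17.
Break-even Q = €2,522,700 / €40.17 = 62,800.60 → 62,801 boards.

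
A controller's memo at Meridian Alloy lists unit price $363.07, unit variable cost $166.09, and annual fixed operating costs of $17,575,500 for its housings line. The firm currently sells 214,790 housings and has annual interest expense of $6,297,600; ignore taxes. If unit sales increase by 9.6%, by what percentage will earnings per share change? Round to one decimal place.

Total contribution margin = 214,790 × $196.98 = $42,309,334.20.
EBIT = $42,309,334.20 − $17,575,500 = $24,733,834.20.
Interest = $6,297,600.00, so EBIT − I = $18,436,234.20.
DCL = total CM / (EBIT − I) = $42,309,334.20 / $18,436,234.20 = 2.2949.
%ΔEPS = DCL × %ΔSales = 2.2949 × +9.6% = +22.0%.

+22.0%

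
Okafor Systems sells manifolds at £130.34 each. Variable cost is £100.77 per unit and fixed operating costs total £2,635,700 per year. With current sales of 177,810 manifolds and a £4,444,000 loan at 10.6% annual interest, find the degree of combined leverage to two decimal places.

Total contribution margin = 177,810 × £29.57 = £5,257,841.70.
EBIT = £5,257,841.70 − £2,635,700 = £2,622,141.70. Interest = £471,064.00.
DOL = £5,257,841.70 ÷ £2,622,141.70 = 2.0052; DFL = £2,622,141.70 ÷ £2,151,077.70 = 1.2190.
Combined leverage = 2.0052 × 1.2190 = 2.4443.

2.44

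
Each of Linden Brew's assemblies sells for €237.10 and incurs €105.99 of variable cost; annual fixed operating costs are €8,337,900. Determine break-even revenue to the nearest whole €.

€15,078,301

CM per unit = €237.10 − €105.99 = €131.11; CM ratio = €131.11 / €237.10 = 0.5530.
Break-even revenue = fixed costs × price ÷ CM = €8,337,900 × €237.10 ÷ €131.11 = €15,078,301.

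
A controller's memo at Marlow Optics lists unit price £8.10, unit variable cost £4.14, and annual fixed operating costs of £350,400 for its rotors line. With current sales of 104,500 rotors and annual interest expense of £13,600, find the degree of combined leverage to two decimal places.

8.31

At 104,500 units, contribution = 104,500 × £3.96 = £413,820.00.
EBIT = £413,820.00 − £350,400 = £63,420.00. Interest = £13,600.00, so EBIT − I = £49,820.00.
DCL = contribution ÷ (EBIT − I) = £413,820.00 ÷ £49,820.00 = 8.3063.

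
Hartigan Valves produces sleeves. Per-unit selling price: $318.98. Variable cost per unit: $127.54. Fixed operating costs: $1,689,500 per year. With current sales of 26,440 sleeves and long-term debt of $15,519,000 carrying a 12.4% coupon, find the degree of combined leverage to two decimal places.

3.50

Contribution at this volume is 26,440 × $191.44 = $5,061,673.60.
Subtracting fixed costs: EBIT = $5,061,673.60 − $1,689,500 = $3,372,173.60. Interest = $1,924,356.00.
DOL = $5,061,673.60 ÷ $3,372,173.60 = 1.5010; DFL = $3,372,173.60 ÷ $1,447,817.60 = 2.3291.
Combined leverage = 1.5010 × 2.3291 = 3.4960.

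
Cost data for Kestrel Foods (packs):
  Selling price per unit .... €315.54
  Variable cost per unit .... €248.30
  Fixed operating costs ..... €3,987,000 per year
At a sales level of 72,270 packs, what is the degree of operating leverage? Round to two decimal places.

Contribution at this volume is 72,270 × €67.24 = €4,859,434.80.
Subtracting fixed costs: EBIT = €4,859,434.80 − €3,987,000 = €872,434.80.
So DOL = total CM / EBIT = €4,859,434.80 / €872,434.80 = 5.5700.

5.57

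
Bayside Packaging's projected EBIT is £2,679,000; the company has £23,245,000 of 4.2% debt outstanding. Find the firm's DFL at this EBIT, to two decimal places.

Interest = £976,290.00.
Degree of financial leverage = EBIT / (EBIT − interest) = £2,679,000 / £1,702,710.00 = 1.5734.

1.57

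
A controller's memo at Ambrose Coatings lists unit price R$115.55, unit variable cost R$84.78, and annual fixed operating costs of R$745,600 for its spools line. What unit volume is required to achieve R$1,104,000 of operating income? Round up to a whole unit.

60,111 spools

Each unit contributes R$115.55 − R$84.78 = R$30.77.
Units = (FC + target) / CM = (R$745,600 + R$1,104,000) / R$30.77 = 60,110.50, so 60,111 spools.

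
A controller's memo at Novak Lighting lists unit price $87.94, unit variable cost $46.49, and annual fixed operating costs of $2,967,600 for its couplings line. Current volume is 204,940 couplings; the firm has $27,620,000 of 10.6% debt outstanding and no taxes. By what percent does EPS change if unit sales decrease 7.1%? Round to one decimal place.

-23.2%

Contribution at this volume is 204,940 × $41.45 = $8,494,763.00.
Operating income = contribution − fixed costs = $8,494,763.00 − $2,967,600 = $5,527,163.00.
Interest = $2,927,720.00, so EBIT − I = $2,599,443.00.
Degree of combined leverage = contribution ÷ (EBIT − I) = $8,494,763.00 ÷ $2,599,443.00 = 3.2679.
EPS therefore changes by 3.2679 × (-7.1%) = -23.2%.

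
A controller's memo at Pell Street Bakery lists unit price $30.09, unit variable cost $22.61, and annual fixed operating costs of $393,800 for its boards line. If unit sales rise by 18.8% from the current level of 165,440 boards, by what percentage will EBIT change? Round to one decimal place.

+27.6%

Total contribution margin = 165,440 × $7.48 = $1,237,491.20.
Operating income = contribution − fixed costs = $1,237,491.20 − $393,800 = $843,691.20.
Degree of operating leverage = $1,237,491.20 / $843,691.20 = 1.4668.
%ΔEBIT = DOL × %ΔSales = 1.4668 × +18.8% = +27.6%.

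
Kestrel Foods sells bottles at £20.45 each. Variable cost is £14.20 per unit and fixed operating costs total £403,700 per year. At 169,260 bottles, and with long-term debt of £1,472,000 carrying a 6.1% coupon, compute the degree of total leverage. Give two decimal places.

Total contribution margin = 169,260 × £6.25 = £1,057,875.00.
Subtracting fixed costs: EBIT = £1,057,875.00 − £403,700 = £654,175.00. Interest = £89,792.00.
DOL = £1,057,875.00 ÷ £654,175.00 = 1.6171; DFL = £654,175.00 ÷ £564,383.00 = 1.1591.
DCL = DOL × DFL = 1.6171 × 1.1591 = 1.8744.

1.87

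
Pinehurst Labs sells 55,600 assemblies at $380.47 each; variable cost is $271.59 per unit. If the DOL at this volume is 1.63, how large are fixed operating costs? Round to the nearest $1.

At 55,600 units, contribution = 55,600 × $108.88 = $6,053,728.00.
DOL = contribution / EBIT, so EBIT = $6,053,728.00 / 1.63 = $3,713,943.56.
Fixed costs = CM − EBIT = $6,053,728.00 − $3,713,943.56 = $2,339,784.

$2,339,784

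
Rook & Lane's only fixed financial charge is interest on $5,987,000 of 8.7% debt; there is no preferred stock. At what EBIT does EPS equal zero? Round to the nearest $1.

$520,869

Annual interest = 8.7% × $5,987,000 = $520,869.00.
Without preferred stock the financial break-even is simply EBIT = interest = $520,869.00.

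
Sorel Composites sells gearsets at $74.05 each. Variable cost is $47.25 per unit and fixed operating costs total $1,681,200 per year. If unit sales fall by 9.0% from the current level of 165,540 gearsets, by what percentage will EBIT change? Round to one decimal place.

At 165,540 units, contribution = 165,540 × $26.80 = $4,436,472.00.
EBIT = $4,436,472.00 − $1,681,200 = $2,755,272.00.
DOL = contribution ÷ EBIT = $4,436,472.00 ÷ $2,755,272.00 = 1.6102.
So EBIT moves 1.6102 × (-9.0%) = -14.5%.

-14.5%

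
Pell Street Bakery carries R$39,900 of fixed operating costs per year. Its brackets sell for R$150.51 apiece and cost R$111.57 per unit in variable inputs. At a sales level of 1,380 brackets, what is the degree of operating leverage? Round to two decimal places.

3.88

At 1,380 units, contribution = 1,380 × R$38.94 = R$53,737.20.
EBIT = R$53,737.20 − R$39,900 = R$13,837.20.
Degree of operating leverage = R$53,737.20 / R$13,837.20 = 3.8835.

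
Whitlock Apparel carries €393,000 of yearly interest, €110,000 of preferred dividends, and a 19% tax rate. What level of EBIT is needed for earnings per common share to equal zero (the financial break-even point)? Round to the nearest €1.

€528,802

Grossing the preferred dividend up to pre-tax terms: €110,000 / (1 − 0.19) = €135,802.47.
Financial break-even EBIT = interest + D_p ÷ (1 − t) = €393,000 + €135,802.47 = €528,802.47.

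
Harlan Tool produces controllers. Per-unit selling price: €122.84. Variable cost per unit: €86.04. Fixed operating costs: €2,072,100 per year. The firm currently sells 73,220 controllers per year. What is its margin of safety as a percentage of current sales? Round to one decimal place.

Contribution margin per unit = €122.84 − €86.04 = €36.80. Break-even units = €2,072,100 ÷ €36.80 = 56,307.07; break-even revenue = 56,307.07 × €122.84 = €6,916,759.89.
Current sales = 73,220 × €122.84 = €8,994,344.80.
Margin of safety = (€8,994,344.80 − €6,916,759.89) ÷ €8,994,344.80 = 23.1%.

23.1%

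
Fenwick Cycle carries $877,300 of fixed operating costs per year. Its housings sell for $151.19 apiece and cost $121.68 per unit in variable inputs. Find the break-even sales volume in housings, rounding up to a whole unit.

Each unit contributes $151.19 − $121.68 = $29.51.
Units to break even: $877,300 ÷ $29.51 = 29,728.91, rounded up to 29,729.

29,729 housings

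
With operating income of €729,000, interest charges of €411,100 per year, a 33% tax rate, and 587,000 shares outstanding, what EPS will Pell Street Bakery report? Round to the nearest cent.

€0.36

Interest = €411,100.00, so EBT = €729,000 − €411,100.00 = €317,900.00.
Net income = €317,900.00 × (1 − 0.33) = €212,993.00.
EPS = €212,993.00 ÷ 587,000 = €0.36.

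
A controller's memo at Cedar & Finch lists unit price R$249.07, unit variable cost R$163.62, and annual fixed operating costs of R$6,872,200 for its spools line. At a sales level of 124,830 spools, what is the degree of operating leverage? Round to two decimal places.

At 124,830 units, contribution = 124,830 × R$85.45 = R$10,666,723.50.
Operating income = contribution − fixed costs = R$10,666,723.50 − R$6,872,200 = R$3,794,523.50.
So DOL = total CM / EBIT = R$10,666,723.50 / R$3,794,523.50 = 2.8111.

2.81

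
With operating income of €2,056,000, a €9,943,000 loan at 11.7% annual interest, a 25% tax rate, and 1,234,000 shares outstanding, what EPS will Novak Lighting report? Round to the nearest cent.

Pre-tax income = €2,056,000 − €1,163,331.00 = €892,669.00.
After tax at 25%: net income = €892,669.00 × 0.75 = €669,501.75.
Per share: €669,501.75 / 1,234,000 shares = €0.54.

€0.54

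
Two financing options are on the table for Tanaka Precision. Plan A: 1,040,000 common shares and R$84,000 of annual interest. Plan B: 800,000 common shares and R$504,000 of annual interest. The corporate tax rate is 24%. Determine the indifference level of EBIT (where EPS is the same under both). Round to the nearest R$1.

Set EPS_A = EPS_B: (EBIT − R$84,000)(1 − 0.24) ÷ 1,040,000 = (EBIT − R$504,000)(1 − 0.24) ÷ 800,000.
Cancelling (1 − t) and cross-multiplying: 800,000·(EBIT − 84,000) = 1,040,000·(EBIT − 504,000).
EBIT × (1,040,000 − 800,000) = 504,000 × 1,040,000 − 84,000 × 800,000 = 456,960,000,000, so EBIT = 456,960,000,000 ÷ 240,000 = 1,904,000.00.

R$1,904,000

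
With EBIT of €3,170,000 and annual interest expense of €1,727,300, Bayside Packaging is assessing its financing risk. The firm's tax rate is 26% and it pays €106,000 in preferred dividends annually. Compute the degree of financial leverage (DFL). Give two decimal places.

Interest = €1,727,300.00.
Preferred dividends grossed up pre-tax: €106,000 / (1 − 0.26) = €143,243.24.
DFL = EBIT ÷ [EBIT − I − D_p/(1−t)] = €3,170,000 ÷ [€3,170,000 − €1,727,300.00 − €143,243.24] = €3,170,000 ÷ €1,299,456.76 = 2.4395.

2.44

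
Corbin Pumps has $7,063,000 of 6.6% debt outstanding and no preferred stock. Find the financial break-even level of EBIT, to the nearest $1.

$466,158

Annual interest = 6.6% × $7,063,000 = $466,158.00.
With no preferred dividends, EPS = 0 when EBIT exactly covers interest, so the financial break-even EBIT is $466,158.00.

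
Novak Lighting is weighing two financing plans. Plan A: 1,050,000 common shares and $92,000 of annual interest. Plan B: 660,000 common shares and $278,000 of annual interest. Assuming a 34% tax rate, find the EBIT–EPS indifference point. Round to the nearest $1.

Set EPS_A = EPS_B: (EBIT − $92,000)(1 − 0.34) ÷ 1,050,000 = (EBIT − $278,000)(1 − 0.34) ÷ 660,000.
The (1 − t) factor cancels: (EBIT − 92,000) × 660,000 = (EBIT − 278,000) × 1,050,000.
EBIT × (1,050,000 − 660,000) = 278,000 × 1,050,000 − 92,000 × 660,000 = 231,180,000,000, so EBIT = 231,180,000,000 ÷ 390,000 = 592,769.23.

$592,769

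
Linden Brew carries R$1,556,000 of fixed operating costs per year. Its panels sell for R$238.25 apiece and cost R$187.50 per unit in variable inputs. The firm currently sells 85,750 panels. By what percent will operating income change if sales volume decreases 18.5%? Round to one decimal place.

-28.8%

Contribution at this volume is 85,750 × R$50.75 = R$4,351,812.50.
EBIT = R$4,351,812.50 − R$1,556,000 = R$2,795,812.50.
DOL = contribution ÷ EBIT = R$4,351,812.50 ÷ R$2,795,812.50 = 1.5565.
Operating income changes by 1.5565 × -18.5% = -28.8%.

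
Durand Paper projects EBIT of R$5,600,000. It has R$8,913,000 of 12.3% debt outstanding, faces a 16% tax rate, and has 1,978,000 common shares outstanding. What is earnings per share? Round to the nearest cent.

R$1.91

Interest = R$1,096,299.00, so EBT = R$5,600,000 − R$1,096,299.00 = R$4,503,701.00.
After tax at 16%: net income = R$4,503,701.00 × 0.84 = R$3,783,108.84.
EPS = R$3,783,108.84 ÷ 1,978,000 = R$1.91.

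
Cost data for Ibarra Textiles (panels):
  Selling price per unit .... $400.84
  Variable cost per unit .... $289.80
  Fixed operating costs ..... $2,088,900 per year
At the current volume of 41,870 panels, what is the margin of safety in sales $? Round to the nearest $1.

$9,242,513

Contribution margin per unit = $400.84 − $289.80 = $111.04. Break-even units = $2,088,900 ÷ $111.04 = 18,812.14; break-even revenue = 18,812.14 × $400.84 = $7,540,658.11.
Actual sales revenue = 41,870 × $400.84 = $16,783,170.80.
Margin of safety = $16,783,170.80 − $7,540,658.11 = $9,242,513.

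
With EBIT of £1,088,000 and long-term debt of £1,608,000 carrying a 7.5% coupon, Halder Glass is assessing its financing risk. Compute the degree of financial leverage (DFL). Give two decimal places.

Interest = £120,600.00.
DFL = EBIT ÷ (EBIT − I) = £1,088,000 ÷ (£1,088,000 − £120,600.00) = £1,088,000 ÷ £967,400.00 = 1.1247.

1.12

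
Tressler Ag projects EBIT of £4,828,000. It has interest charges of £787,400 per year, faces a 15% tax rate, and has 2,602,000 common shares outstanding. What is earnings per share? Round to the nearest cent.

£1.32

Interest = £787,400.00, so EBT = £4,828,000 − £787,400.00 = £4,040,600.00.
Net income = £4,040,600.00 × (1 − 0.15) = £3,434,510.00.
EPS = £3,434,510.00 ÷ 2,602,000 = £1.32.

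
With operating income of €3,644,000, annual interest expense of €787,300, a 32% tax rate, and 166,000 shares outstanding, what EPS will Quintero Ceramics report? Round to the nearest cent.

€11.70

Interest = €787,300.00, so EBT = €3,644,000 − €787,300.00 = €2,856,700.00.
Net income = €2,856,700.00 × (1 − 0.32) = €1,942,556.00.
Per share: €1,942,556.00 / 166,000 shares = €11.70.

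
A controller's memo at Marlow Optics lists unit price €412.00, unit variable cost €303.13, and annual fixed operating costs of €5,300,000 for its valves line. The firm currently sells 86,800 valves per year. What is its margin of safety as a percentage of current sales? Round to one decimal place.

Each unit contributes €412.00 − €303.13 = €108.87. Break-even units = €5,300,000 ÷ €108.87 = 48,681.91; break-even revenue = 48,681.91 × €412.00 = €20,056,948.65.
Current sales = 86,800 × €412.00 = €35,761,600.00.
Margin of safety = (€35,761,600.00 − €20,056,948.65) ÷ €35,761,600.00 = 43.9%.

43.9%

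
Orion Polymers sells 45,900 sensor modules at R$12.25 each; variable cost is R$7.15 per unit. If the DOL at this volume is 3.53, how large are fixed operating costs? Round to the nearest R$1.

At 45,900 units, contribution = 45,900 × R$5.10 = R$234,090.00.
DOL = contribution / EBIT, so EBIT = R$234,090.00 / 3.53 = R$66,314.45.
Fixed costs = CM − EBIT = R$234,090.00 − R$66,314.45 = R$167,776.

R$167,776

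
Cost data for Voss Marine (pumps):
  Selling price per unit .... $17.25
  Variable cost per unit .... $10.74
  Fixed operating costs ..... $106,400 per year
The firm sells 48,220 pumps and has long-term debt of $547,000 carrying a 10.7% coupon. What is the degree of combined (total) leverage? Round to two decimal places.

2.11

Contribution at this volume is 48,220 × $6.51 = $313,912.20.
Subtracting fixed costs: EBIT = $313,912.20 − $106,400 = $207,512.20. Interest = $58,529.00, so EBIT − I = $148,983.20.
Degree of total leverage = total CM / (EBIT − interest) = $313,912.20 / $148,983.20 = 2.1070.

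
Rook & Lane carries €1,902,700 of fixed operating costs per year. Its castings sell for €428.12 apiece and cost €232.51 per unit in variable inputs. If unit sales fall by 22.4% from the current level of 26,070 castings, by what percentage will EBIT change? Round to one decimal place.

-35.7%

At 26,070 units, contribution = 26,070 × €195.61 = €5,099,552.70.
EBIT = €5,099,552.70 − €1,902,700 = €3,196,852.70.
Degree of operating leverage = €5,099,552.70 / €3,196,852.70 = 1.5952.
So EBIT moves 1.5952 × (-22.4%) = -35.7%.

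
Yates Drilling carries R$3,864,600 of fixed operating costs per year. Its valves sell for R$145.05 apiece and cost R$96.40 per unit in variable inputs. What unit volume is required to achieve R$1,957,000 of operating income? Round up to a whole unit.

Contribution margin per unit = R$145.05 − R$96.40 = R$48.65.
Need Q such that Q × R$48.65 − R$3,864,600 = R$1,957,000, i.e. Q = R$5,821,600 / R$48.65 = 119,662.90 → 119,663.

119,663 valves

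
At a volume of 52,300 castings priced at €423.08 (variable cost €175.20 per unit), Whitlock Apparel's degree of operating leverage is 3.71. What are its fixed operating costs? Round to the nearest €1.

€9,469,751

Contribution at this volume is 52,300 × €247.88 = €12,964,124.00.
DOL = contribution / EBIT, so EBIT = €12,964,124.00 / 3.71 = €3,494,373.05.
And FC = contribution − EBIT = €12,964,124.00 − €3,494,373.05 = €9,469,751.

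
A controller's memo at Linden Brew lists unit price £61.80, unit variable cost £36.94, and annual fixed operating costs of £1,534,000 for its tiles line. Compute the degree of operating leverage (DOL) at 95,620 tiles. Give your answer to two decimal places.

Total contribution margin = 95,620 × £24.86 = £2,377,113.20.
Operating income = contribution − fixed costs = £2,377,113.20 − £1,534,000 = £843,113.20.
Degree of operating leverage = £2,377,113.20 / £843,113.20 = 2.8194.

2.82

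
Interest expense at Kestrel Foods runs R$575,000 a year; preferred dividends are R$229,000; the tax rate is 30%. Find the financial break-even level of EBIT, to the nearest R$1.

R$902,143

Preferred dividends are paid after tax, so their pre-tax equivalent is R$229,000 ÷ (1 − 0.30) = R$327,142.86.
Financial break-even EBIT = interest + D_p ÷ (1 − t) = R$575,000 + R$327,142.86 = R$902,142.86.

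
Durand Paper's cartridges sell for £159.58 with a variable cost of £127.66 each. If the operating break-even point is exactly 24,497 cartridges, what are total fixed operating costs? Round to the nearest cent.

£781,944.24

Contribution margin per unit = £159.58 − £127.66 = £31.92.
Since BE = FC / CM, FC = 24,497 × £31.92 = £781,944.24.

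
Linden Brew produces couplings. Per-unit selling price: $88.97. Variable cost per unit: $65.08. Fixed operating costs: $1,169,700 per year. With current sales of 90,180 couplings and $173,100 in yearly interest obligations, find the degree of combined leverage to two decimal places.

At 90,180 units, contribution = 90,180 × $23.89 = $2,154,400.20.
Operating income = contribution − fixed costs = $2,154,400.20 − $1,169,700 = $984,700.20. Interest = $173,100.00, so EBIT − I = $811,600.20.
Degree of total leverage = total CM / (EBIT − interest) = $2,154,400.20 / $811,600.20 = 2.6545.

2.65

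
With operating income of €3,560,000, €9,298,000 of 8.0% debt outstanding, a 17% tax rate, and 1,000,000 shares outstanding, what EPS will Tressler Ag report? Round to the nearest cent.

€2.34

Pre-tax income = €3,560,000 − €743,840.00 = €2,816,160.00.
Net income = €2,816,160.00 × (1 − 0.17) = €2,337,412.80.
EPS = €2,337,412.80 ÷ 1,000,000 = €2.34.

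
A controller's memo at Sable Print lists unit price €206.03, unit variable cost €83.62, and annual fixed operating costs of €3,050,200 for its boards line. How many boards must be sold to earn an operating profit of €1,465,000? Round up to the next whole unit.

36,886 boards

Unit CM = price − variable cost = €206.03 − €83.62 = €122.41.
Required volume = (fixed costs + target profit) ÷ CM = (€3,050,200 + €1,465,000) ÷ €122.41 = 36,885.88, so 36,886 boards.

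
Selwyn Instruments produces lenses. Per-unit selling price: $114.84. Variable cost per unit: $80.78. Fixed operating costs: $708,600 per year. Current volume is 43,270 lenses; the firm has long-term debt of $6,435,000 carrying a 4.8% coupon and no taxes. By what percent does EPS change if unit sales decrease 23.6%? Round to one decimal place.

-76.2%

Contribution at this volume is 43,270 × $34.06 = $1,473,776.20.
Operating income = contribution − fixed costs = $1,473,776.20 − $708,600 = $765,176.20.
After interest of $308,880.00, pre-tax earnings = $456,296.20.
DCL = total CM / (EBIT − I) = $1,473,776.20 / $456,296.20 = 3.2299.
%ΔEPS = DCL × %ΔSales = 3.2299 × -23.6% = -76.2%.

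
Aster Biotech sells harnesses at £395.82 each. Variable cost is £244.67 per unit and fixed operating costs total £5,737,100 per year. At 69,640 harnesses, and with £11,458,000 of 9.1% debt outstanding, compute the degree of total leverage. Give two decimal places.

2.81

Contribution at this volume is 69,640 × £151.15 = £10,526,086.00.
EBIT = £10,526,086.00 − £5,737,100 = £4,788,986.00. Interest = £1,042,678.00, so EBIT − I = £3,746,308.00.
Degree of total leverage = total CM / (EBIT − interest) = £10,526,086.00 / £3,746,308.00 = 2.8097.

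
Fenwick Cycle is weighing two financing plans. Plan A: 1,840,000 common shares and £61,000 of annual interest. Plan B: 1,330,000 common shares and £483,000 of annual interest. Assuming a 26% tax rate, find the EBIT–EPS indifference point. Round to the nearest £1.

£1,583,510

At indifference, (EBIT − 61,000)(1 − t)/1,840,000 = (EBIT − 483,000)(1 − t)/1,330,000.
Cancelling (1 − t) and cross-multiplying: 1,330,000·(EBIT − 61,000) = 1,840,000·(EBIT − 483,000).
EBIT × (1,840,000 − 1,330,000) = 483,000 × 1,840,000 − 61,000 × 1,330,000 = 807,590,000,000, so EBIT = 807,590,000,000 ÷ 510,000 = 1,583,509.80.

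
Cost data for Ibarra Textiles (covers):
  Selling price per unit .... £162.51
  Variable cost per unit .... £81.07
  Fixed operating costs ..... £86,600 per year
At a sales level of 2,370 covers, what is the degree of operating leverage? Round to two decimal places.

Contribution at this volume is 2,370 × £81.44 = £193,012.80.
Operating income = contribution − fixed costs = £193,012.80 − £86,600 = £106,412.80.
So DOL = total CM / EBIT = £193,012.80 / £106,412.80 = 1.8138.

1.81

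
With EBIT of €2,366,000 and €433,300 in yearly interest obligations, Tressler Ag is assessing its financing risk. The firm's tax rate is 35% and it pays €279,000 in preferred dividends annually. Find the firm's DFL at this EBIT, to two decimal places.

1.57

Annual interest charges come to €433,300.00.
Pre-tax preferred-dividend burden = €279,000 ÷ (1 − 0.35) = €429,230.77.
DFL = EBIT ÷ [EBIT − I − D_p/(1−t)] = €2,366,000 ÷ [€2,366,000 − €433,300.00 − €429,230.77] = €2,366,000 ÷ €1,503,469.23 = 1.5737.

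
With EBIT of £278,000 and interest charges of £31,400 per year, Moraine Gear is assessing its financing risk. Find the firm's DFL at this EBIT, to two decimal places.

Annual interest charges come to £31,400.00.
DFL = EBIT ÷ (EBIT − I) = £278,000 ÷ (£278,000 − £31,400.00) = £278,000 ÷ £246,600.00 = 1.1273.

1.13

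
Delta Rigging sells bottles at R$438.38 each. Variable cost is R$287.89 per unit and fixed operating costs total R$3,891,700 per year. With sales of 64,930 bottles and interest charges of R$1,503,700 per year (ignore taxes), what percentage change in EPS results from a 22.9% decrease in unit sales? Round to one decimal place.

At 64,930 units, contribution = 64,930 × R$150.49 = R$9,771,315.70.
Subtracting fixed costs: EBIT = R$9,771,315.70 − R$3,891,700 = R$5,879,615.70.
Interest = R$1,503,700.00, so EBIT − I = R$4,375,915.70.
Degree of combined leverage = contribution ÷ (EBIT − I) = R$9,771,315.70 ÷ R$4,375,915.70 = 2.2330.
EPS therefore changes by 2.2330 × (-22.9%) = -51.1%.

-51.1%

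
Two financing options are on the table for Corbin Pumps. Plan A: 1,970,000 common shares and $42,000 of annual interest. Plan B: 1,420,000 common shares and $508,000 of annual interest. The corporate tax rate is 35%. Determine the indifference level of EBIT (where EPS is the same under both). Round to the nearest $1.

$1,711,127

Set EPS_A = EPS_B: (EBIT − $42,000)(1 − 0.35) ÷ 1,970,000 = (EBIT − $508,000)(1 − 0.35) ÷ 1,420,000.
Cancelling (1 − t) and cross-multiplying: 1,420,000·(EBIT − 42,000) = 1,970,000·(EBIT − 508,000).
EBIT × (1,970,000 − 1,420,000) = 508,000 × 1,970,000 − 42,000 × 1,420,000 = 941,120,000,000, so EBIT = 941,120,000,000 ÷ 550,000 = 1,711,127.27.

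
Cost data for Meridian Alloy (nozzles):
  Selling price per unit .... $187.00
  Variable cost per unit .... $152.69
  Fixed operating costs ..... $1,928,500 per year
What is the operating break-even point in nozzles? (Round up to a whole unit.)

56,209 nozzles

Unit CM = price − variable cost = $187.00 − $152.69 = $34.31.
Units to break even: $1,928,500 ÷ $34.31 = 56,208.10, rounded up to 56,209.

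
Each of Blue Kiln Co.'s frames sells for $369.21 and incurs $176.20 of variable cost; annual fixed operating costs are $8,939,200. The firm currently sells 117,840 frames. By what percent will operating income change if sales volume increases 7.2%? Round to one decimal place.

+11.9%

At 117,840 units, contribution = 117,840 × $193.01 = $22,744,298.40.
Subtracting fixed costs: EBIT = $22,744,298.40 − $8,939,200 = $13,805,098.40.
Degree of operating leverage = $22,744,298.40 / $13,805,098.40 = 1.6475.
Operating income changes by 1.6475 × +7.2% = +11.9%.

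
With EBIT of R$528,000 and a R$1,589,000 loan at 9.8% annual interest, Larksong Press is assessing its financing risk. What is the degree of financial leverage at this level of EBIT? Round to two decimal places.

Annual interest charges come to R$155,722.00.
DFL = EBIT ÷ (EBIT − I) = R$528,000 ÷ (R$528,000 − R$155,722.00) = R$528,000 ÷ R$372,278.00 = 1.4183.

1.42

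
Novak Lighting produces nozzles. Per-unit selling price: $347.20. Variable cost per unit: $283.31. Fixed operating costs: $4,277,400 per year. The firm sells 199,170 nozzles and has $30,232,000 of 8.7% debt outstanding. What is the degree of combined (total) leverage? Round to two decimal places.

2.19

Contribution at this volume is 199,170 × $63.89 = $12,724,971.30.
Operating income = contribution − fixed costs = $12,724,971.30 − $4,277,400 = $8,447,571.30. Interest = $2,630,184.00, so EBIT − I = $5,817,387.30.
DCL = contribution ÷ (EBIT − I) = $12,724,971.30 ÷ $5,817,387.30 = 2.1874.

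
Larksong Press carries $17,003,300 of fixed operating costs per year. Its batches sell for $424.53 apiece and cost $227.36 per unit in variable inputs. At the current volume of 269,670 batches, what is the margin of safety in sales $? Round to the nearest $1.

Unit CM = price − variable cost = $424.53 − $227.36 = $197.17. Break-even units = $17,003,300 ÷ $197.17 = 86,236.75; break-even revenue = 86,236.75 × $424.53 = $36,610,087.48.
Current sales = 269,670 × $424.53 = $114,483,005.10.
Margin of safety = $114,483,005.10 − $36,610,087.48 = $77,872,918.

$77,872,918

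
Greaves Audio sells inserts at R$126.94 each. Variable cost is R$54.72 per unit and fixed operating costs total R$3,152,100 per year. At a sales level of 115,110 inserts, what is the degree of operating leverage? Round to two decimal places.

1.61

Contribution at this volume is 115,110 × R$72.22 = R$8,313,244.20.
Subtracting fixed costs: EBIT = R$8,313,244.20 − R$3,152,100 = R$5,161,144.20.
Degree of operating leverage = R$8,313,244.20 / R$5,161,144.20 = 1.6107.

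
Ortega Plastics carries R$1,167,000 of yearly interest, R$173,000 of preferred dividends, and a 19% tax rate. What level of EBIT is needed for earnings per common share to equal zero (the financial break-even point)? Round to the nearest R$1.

R$1,380,580

Preferred dividends are paid after tax, so their pre-tax equivalent is R$173,000 ÷ (1 − 0.19) = R$213,580.25.
EPS = 0 when EBIT covers interest plus the pre-tax preferred burden: R$1,167,000 + R$213,580.25 = R$1,380,580.25.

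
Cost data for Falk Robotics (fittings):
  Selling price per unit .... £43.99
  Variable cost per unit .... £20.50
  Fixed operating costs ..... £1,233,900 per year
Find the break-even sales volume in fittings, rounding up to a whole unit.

Unit CM = price − variable cost = £43.99 − £20.50 = £23.49.
Break-even volume = fixed costs ÷ CM per unit = £1,233,900 ÷ £23.49 = 52,528.74, so 52,529 fittings.

52,529 fittings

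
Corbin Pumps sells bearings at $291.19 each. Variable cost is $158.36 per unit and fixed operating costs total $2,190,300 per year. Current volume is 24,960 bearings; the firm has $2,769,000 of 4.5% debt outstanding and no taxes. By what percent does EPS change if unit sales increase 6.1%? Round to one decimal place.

+20.2%

At 24,960 units, contribution = 24,960 × $132.83 = $3,315,436.80.
Operating income = contribution − fixed costs = $3,315,436.80 − $2,190,300 = $1,125,136.80.
After interest of $124,605.00, pre-tax earnings = $1,000,531.80.
DCL = total CM / (EBIT − I) = $3,315,436.80 / $1,000,531.80 = 3.3137.
%ΔEPS = DCL × %ΔSales = 3.3137 × +6.1% = +20.2%.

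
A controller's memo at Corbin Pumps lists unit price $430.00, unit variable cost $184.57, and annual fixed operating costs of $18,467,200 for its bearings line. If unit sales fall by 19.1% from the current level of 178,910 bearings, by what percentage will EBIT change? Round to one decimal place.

-33.0%

Contribution at this volume is 178,910 × $245.43 = $43,909,881.30.
Subtracting fixed costs: EBIT = $43,909,881.30 − $18,467,200 = $25,442,681.30.
DOL = contribution ÷ EBIT = $43,909,881.30 ÷ $25,442,681.30 = 1.7258.
%ΔEBIT = DOL × %ΔSales = 1.7258 × -19.1% = -33.0%.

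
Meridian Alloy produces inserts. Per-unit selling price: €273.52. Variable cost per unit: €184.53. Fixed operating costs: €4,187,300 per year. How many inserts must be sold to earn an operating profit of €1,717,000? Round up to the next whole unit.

Unit CM = price − variable cost = €273.52 − €184.53 = €88.99.
Need Q such that Q × €88.99 − €4,187,300 = €1,717,000, i.e. Q = €5,904,300 / €88.99 = 66,347.90 → 66,348.

66,348 inserts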